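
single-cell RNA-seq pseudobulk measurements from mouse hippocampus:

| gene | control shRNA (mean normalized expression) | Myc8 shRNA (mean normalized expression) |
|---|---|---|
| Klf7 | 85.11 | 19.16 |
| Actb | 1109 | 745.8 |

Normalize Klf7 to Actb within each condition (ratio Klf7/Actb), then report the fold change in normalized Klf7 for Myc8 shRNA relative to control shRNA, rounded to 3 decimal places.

0.335

Klf7/Actb (control shRNA) = 85.11 / 1109 = 0.076745
Klf7/Actb (Myc8 shRNA) = 19.16 / 745.8 = 0.025691
Fold change = 0.025691 / 0.076745 = 0.3348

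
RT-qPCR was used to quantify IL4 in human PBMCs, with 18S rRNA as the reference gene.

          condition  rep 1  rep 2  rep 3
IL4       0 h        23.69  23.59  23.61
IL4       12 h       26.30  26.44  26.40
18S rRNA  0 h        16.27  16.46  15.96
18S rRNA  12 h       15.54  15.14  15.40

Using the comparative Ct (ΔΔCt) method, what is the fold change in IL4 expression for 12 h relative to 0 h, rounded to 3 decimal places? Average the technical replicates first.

Mean Ct: IL4 0 h 23.630; IL4 12 h 26.380; 18S rRNA 0 h 16.230; 18S rRNA 12 h 15.360
ΔCt(0 h) = 23.630 − 16.230 = 7.400
ΔCt(12 h) = 26.380 − 15.360 = 11.020
ΔΔCt = 11.020 − 7.400 = 3.620
Fold change = 2^(−3.620) = 0.0813

0.081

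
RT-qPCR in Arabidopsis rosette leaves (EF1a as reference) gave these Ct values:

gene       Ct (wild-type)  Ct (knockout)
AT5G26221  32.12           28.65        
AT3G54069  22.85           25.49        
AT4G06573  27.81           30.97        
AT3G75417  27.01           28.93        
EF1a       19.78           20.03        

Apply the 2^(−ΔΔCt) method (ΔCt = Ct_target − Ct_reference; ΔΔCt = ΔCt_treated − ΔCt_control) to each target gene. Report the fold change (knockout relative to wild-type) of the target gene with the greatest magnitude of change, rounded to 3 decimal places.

13.177

AT5G26221: ΔΔCt = (28.65−20.03) − (32.12−19.78) = 8.62 − 12.34 = -3.72; fold change = 2^3.72 = 13.177
AT3G54069: ΔΔCt = (25.49−20.03) − (22.85−19.78) = 5.46 − 3.07 = 2.39; fold change = 2^-2.39 = 0.191
AT4G06573: ΔΔCt = (30.97−20.03) − (27.81−19.78) = 10.94 − 8.03 = 2.91; fold change = 2^-2.91 = 0.133
AT3G75417: ΔΔCt = (28.93−20.03) − (27.01−19.78) = 8.90 − 7.23 = 1.67; fold change = 2^-1.67 = 0.314
AT5G26221 has the largest |ΔΔCt| = 3.72.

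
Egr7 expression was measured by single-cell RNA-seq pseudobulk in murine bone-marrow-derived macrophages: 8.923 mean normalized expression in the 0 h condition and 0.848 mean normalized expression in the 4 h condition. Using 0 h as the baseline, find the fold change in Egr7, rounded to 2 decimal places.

0.10

Fold change = 0.848 / 8.923 = 0.095
Egr7 is downregulated.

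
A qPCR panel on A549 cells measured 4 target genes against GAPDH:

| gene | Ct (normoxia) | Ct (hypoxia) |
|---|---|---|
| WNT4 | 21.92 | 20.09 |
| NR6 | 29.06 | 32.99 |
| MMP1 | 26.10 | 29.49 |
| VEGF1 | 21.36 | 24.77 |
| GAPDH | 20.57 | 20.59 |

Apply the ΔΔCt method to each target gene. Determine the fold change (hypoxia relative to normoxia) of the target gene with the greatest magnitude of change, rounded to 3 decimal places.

WNT4: ΔΔCt = (20.09−20.59) − (21.92−20.57) = -0.50 − 1.35 = -1.85; fold change = 2^1.85 = 3.605
NR6: ΔΔCt = (32.99−20.59) − (29.06−20.57) = 12.40 − 8.49 = 3.91; fold change = 2^-3.91 = 0.067
MMP1: ΔΔCt = (29.49−20.59) − (26.10−20.57) = 8.90 − 5.53 = 3.37; fold change = 2^-3.37 = 0.097
VEGF1: ΔΔCt = (24.77−20.59) − (21.36−20.57) = 4.18 − 0.79 = 3.39; fold change = 2^-3.39 = 0.095
NR6 has the largest |ΔΔCt| = 3.91.

0.067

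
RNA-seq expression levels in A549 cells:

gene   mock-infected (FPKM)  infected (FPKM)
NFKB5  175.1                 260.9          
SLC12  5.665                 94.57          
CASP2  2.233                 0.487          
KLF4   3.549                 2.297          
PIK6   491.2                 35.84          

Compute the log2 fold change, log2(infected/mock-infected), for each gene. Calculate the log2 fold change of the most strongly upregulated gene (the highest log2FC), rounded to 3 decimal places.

4.061

log2(260.9/175.1) = 0.575  (NFKB5)
log2(94.57/5.665) = 4.061  (SLC12)
log2(0.487/2.233) = -2.197  (CASP2)
log2(2.297/3.549) = -0.628  (KLF4)
log2(35.84/491.2) = -3.777  (PIK6)
SLC12 is most strongly upregulated.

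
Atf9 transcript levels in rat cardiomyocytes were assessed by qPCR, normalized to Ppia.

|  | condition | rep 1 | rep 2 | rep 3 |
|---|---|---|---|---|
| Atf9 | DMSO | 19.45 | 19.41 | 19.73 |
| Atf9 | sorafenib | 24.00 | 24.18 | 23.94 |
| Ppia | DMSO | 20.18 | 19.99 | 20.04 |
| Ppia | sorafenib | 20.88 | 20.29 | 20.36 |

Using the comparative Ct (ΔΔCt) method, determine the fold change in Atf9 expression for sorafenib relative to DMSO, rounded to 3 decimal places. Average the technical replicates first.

0.060

Mean Ct: Atf9 DMSO 19.530; Atf9 sorafenib 24.040; Ppia DMSO 20.070; Ppia sorafenib 20.510
ΔCt(DMSO) = 19.530 − 20.070 = -0.540
ΔCt(sorafenib) = 24.040 − 20.510 = 3.530
ΔΔCt = 3.530 − (-0.540) = 4.070
Fold change = 2^(−4.070) = 0.0595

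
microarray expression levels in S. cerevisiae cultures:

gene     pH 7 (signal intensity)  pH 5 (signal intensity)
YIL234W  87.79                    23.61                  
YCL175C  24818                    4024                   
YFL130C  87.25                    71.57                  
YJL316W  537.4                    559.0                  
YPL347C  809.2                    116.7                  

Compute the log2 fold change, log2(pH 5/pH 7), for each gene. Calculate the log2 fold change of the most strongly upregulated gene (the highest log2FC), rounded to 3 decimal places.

log2(23.61/87.79) = -1.895  (YIL234W)
log2(4024/24818) = -2.625  (YCL175C)
log2(71.57/87.25) = -0.286  (YFL130C)
log2(559.0/537.4) = 0.057  (YJL316W)
log2(116.7/809.2) = -2.794  (YPL347C)
YJL316W is most strongly upregulated.

0.057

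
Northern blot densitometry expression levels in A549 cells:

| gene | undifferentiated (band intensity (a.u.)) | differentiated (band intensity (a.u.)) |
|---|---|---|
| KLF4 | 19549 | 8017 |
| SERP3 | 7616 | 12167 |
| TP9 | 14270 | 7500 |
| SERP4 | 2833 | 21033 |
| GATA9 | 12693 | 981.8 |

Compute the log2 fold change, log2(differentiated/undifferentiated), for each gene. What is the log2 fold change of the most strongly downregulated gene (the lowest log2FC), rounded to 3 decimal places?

log2(8017/19549) = -1.286  (KLF4)
log2(12167/7616) = 0.676  (SERP3)
log2(7500/14270) = -0.928  (TP9)
log2(21033/2833) = 2.892  (SERP4)
log2(981.8/12693) = -3.692  (GATA9)
GATA9 is most strongly downregulated.

-3.692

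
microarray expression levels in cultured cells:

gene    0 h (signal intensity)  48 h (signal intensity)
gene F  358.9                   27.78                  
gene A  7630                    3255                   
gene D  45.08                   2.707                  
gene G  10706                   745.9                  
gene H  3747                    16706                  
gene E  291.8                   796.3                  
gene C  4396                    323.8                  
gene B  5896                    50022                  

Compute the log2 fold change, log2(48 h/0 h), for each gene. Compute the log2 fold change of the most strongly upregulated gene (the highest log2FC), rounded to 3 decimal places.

log2(27.78/358.9) = -3.691  (gene F)
log2(3255/7630) = -1.229  (gene A)
log2(2.707/45.08) = -4.058  (gene D)
log2(745.9/10706) = -3.843  (gene G)
log2(16706/3747) = 2.157  (gene H)
log2(796.3/291.8) = 1.448  (gene E)
log2(323.8/4396) = -3.763  (gene C)
log2(50022/5896) = 3.085  (gene B)
gene B is most strongly upregulated.

3.085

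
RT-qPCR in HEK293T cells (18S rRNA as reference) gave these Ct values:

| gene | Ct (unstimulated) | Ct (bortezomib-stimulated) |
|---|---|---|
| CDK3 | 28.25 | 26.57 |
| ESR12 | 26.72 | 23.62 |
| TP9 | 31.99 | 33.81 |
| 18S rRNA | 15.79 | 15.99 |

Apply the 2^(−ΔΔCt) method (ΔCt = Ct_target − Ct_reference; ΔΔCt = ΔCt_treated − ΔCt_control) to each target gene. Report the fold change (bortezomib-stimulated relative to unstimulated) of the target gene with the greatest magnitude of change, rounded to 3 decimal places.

9.849

CDK3: ΔΔCt = (26.57−15.99) − (28.25−15.79) = 10.58 − 12.46 = -1.88; fold change = 2^1.88 = 3.681
ESR12: ΔΔCt = (23.62−15.99) − (26.72−15.79) = 7.63 − 10.93 = -3.30; fold change = 2^3.30 = 9.849
TP9: ΔΔCt = (33.81−15.99) − (31.99−15.79) = 17.82 − 16.20 = 1.62; fold change = 2^-1.62 = 0.325
ESR12 has the largest |ΔΔCt| = 3.30.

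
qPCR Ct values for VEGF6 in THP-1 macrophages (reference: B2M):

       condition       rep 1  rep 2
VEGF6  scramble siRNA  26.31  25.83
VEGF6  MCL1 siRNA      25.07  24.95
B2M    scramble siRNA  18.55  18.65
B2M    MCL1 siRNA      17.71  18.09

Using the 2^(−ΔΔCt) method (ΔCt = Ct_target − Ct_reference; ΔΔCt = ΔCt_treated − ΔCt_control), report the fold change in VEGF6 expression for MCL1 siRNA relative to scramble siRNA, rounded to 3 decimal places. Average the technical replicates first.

Mean Ct: VEGF6 scramble siRNA 26.070; VEGF6 MCL1 siRNA 25.010; B2M scramble siRNA 18.600; B2M MCL1 siRNA 17.900
ΔCt(scramble siRNA) = 26.070 − 18.600 = 7.470
ΔCt(MCL1 siRNA) = 25.010 − 17.900 = 7.110
ΔΔCt = 7.110 − 7.470 = -0.360
Fold change = 2^(−(-0.360)) = 2^0.360 = 1.2834

1.283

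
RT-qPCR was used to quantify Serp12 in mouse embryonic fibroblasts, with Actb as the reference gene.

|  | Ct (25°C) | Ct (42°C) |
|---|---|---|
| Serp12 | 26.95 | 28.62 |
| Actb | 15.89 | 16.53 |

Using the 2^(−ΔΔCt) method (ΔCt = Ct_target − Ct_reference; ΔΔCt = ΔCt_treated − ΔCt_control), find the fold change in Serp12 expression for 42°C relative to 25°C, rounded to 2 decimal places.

ΔCt(25°C) = 26.950 − 15.890 = 11.060
ΔCt(42°C) = 28.620 − 16.530 = 12.090
ΔΔCt = 12.090 − 11.060 = 1.030
Fold change = 2^(−1.030) = 0.490

0.49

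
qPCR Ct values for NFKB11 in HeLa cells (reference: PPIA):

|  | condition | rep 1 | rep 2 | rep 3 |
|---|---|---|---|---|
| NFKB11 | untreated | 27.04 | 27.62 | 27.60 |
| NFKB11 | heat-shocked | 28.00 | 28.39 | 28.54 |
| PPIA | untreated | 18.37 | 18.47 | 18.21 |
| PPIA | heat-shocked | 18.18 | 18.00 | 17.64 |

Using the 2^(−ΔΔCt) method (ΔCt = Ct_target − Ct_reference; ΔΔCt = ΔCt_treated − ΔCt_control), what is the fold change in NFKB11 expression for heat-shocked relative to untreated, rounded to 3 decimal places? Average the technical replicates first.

Mean Ct: NFKB11 untreated 27.420; NFKB11 heat-shocked 28.310; PPIA untreated 18.350; PPIA heat-shocked 17.940
ΔCt(untreated) = 27.420 − 18.350 = 9.070
ΔCt(heat-shocked) = 28.310 − 17.940 = 10.370
ΔΔCt = 10.370 − 9.070 = 1.300
Fold change = 2^(−1.300) = 0.4061

0.406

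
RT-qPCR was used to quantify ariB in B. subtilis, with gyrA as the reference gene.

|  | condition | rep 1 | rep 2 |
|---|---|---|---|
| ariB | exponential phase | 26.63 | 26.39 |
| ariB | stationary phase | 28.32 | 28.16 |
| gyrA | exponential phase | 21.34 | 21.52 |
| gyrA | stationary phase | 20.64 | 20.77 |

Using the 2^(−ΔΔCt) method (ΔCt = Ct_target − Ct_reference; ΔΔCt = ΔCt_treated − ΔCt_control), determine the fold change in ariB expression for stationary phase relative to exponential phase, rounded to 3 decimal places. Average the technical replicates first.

0.182

Mean Ct: ariB exponential phase 26.510; ariB stationary phase 28.240; gyrA exponential phase 21.430; gyrA stationary phase 20.705
ΔCt(exponential phase) = 26.510 − 21.430 = 5.080
ΔCt(stationary phase) = 28.240 − 20.705 = 7.535
ΔΔCt = 7.535 − 5.080 = 2.455
Fold change = 2^(−2.455) = 0.1824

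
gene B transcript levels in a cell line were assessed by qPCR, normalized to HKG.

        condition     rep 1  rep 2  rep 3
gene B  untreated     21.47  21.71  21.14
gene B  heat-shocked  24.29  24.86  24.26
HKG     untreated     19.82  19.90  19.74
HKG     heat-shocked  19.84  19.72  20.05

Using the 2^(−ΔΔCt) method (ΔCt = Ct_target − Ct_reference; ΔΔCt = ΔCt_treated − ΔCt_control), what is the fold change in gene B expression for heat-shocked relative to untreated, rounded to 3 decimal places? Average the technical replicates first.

Mean Ct: gene B untreated 21.440; gene B heat-shocked 24.470; HKG untreated 19.820; HKG heat-shocked 19.870
ΔCt(untreated) = 21.440 − 19.820 = 1.620
ΔCt(heat-shocked) = 24.470 − 19.870 = 4.600
ΔΔCt = 4.600 − 1.620 = 2.980
Fold change = 2^(−2.980) = 0.1267

0.127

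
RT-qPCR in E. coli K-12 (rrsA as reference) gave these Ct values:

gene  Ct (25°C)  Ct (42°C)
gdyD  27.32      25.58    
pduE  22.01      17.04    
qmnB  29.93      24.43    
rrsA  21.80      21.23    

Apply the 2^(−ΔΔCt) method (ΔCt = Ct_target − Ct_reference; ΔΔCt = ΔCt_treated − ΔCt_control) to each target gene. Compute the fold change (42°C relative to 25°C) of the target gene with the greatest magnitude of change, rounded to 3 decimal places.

gdyD: ΔΔCt = (25.58−21.23) − (27.32−21.80) = 4.35 − 5.52 = -1.17; fold change = 2^1.17 = 2.250
pduE: ΔΔCt = (17.04−21.23) − (22.01−21.80) = -4.19 − 0.21 = -4.40; fold change = 2^4.40 = 21.112
qmnB: ΔΔCt = (24.43−21.23) − (29.93−21.80) = 3.20 − 8.13 = -4.93; fold change = 2^4.93 = 30.484
qmnB has the largest |ΔΔCt| = 4.93.

30.484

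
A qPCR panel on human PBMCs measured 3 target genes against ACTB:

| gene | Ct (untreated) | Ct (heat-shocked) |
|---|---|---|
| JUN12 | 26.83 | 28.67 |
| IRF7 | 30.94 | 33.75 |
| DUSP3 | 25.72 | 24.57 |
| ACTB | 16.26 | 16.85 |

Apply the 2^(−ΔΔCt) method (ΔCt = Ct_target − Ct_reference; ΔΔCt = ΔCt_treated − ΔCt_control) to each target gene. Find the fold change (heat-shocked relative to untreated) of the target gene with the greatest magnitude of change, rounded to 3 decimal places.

0.215

JUN12: ΔΔCt = (28.67−16.85) − (26.83−16.26) = 11.82 − 10.57 = 1.25; fold change = 2^-1.25 = 0.420
IRF7: ΔΔCt = (33.75−16.85) − (30.94−16.26) = 16.90 − 14.68 = 2.22; fold change = 2^-2.22 = 0.215
DUSP3: ΔΔCt = (24.57−16.85) − (25.72−16.26) = 7.72 − 9.46 = -1.74; fold change = 2^1.74 = 3.340
IRF7 has the largest |ΔΔCt| = 2.22.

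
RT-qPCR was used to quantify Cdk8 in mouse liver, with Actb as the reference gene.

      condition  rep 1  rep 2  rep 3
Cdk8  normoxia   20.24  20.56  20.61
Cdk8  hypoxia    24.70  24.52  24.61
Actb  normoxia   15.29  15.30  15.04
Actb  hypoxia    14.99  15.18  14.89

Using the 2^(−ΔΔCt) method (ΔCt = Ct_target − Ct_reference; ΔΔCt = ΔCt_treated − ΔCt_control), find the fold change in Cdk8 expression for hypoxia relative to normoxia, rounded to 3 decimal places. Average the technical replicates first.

Mean Ct: Cdk8 normoxia 20.470; Cdk8 hypoxia 24.610; Actb normoxia 15.210; Actb hypoxia 15.020
ΔCt(normoxia) = 20.470 − 15.210 = 5.260
ΔCt(hypoxia) = 24.610 − 15.020 = 9.590
ΔΔCt = 9.590 − 5.260 = 4.330
Fold change = 2^(−4.330) = 0.0497

0.050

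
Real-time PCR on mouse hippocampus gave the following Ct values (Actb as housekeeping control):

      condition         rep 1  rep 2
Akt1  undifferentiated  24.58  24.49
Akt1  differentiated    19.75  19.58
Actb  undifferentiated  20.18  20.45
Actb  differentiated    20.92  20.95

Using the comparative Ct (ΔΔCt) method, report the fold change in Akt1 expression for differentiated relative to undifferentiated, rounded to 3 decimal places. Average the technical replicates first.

44.942

Mean Ct: Akt1 undifferentiated 24.535; Akt1 differentiated 19.665; Actb undifferentiated 20.315; Actb differentiated 20.935
ΔCt(undifferentiated) = 24.535 − 20.315 = 4.220
ΔCt(differentiated) = 19.665 − 20.935 = -1.270
ΔΔCt = -1.270 − 4.220 = -5.490
Fold change = 2^(−(-5.490)) = 2^5.490 = 44.9422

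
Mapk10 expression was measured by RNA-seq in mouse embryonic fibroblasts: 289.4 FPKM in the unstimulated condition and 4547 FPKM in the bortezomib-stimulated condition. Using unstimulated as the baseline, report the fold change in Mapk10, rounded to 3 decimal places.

Fold change = 4547 / 289.4 = 15.7118
Mapk10 is upregulated.

15.712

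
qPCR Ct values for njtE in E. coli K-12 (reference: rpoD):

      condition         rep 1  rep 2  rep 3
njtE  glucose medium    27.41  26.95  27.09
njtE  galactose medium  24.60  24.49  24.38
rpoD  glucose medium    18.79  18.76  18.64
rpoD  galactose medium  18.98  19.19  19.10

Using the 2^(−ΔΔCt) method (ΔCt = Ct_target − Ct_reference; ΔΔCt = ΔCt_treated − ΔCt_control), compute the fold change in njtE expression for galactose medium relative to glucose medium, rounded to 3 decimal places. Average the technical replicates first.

Mean Ct: njtE glucose medium 27.150; njtE galactose medium 24.490; rpoD glucose medium 18.730; rpoD galactose medium 19.090
ΔCt(glucose medium) = 27.150 − 18.730 = 8.420
ΔCt(galactose medium) = 24.490 − 19.090 = 5.400
ΔΔCt = 5.400 − 8.420 = -3.020
Fold change = 2^(−(-3.020)) = 2^3.020 = 8.1117

8.112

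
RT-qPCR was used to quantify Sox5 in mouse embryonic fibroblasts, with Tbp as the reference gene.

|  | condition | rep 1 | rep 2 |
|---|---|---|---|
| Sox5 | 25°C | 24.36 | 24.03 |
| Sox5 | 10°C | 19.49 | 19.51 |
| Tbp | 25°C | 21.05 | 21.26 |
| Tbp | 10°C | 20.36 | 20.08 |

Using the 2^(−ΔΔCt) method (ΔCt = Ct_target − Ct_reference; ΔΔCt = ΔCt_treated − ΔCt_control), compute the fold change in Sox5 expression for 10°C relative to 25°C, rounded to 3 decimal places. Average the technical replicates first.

Mean Ct: Sox5 25°C 24.195; Sox5 10°C 19.500; Tbp 25°C 21.155; Tbp 10°C 20.220
ΔCt(25°C) = 24.195 − 21.155 = 3.040
ΔCt(10°C) = 19.500 − 20.220 = -0.720
ΔΔCt = -0.720 − 3.040 = -3.760
Fold change = 2^(−(-3.760)) = 2^3.760 = 13.5479

13.548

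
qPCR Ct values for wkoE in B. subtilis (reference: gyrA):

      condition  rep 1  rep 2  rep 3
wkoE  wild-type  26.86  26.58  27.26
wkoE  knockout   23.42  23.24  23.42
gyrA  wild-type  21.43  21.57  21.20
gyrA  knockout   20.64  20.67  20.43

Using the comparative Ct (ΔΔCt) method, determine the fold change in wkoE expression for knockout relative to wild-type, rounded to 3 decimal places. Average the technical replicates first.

6.589

Mean Ct: wkoE wild-type 26.900; wkoE knockout 23.360; gyrA wild-type 21.400; gyrA knockout 20.580
ΔCt(wild-type) = 26.900 − 21.400 = 5.500
ΔCt(knockout) = 23.360 − 20.580 = 2.780
ΔΔCt = 2.780 − 5.500 = -2.720
Fold change = 2^(−(-2.720)) = 2^2.720 = 6.5887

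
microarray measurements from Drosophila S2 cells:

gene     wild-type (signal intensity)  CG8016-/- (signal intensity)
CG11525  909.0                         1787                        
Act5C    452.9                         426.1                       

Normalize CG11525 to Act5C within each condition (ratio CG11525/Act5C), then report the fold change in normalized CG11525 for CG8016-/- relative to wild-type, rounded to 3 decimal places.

CG11525/Act5C (wild-type) = 909.0 / 452.9 = 2.0071
CG11525/Act5C (CG8016-/-) = 1787 / 426.1 = 4.1939
Fold change = 4.1939 / 2.0071 = 2.0895

2.090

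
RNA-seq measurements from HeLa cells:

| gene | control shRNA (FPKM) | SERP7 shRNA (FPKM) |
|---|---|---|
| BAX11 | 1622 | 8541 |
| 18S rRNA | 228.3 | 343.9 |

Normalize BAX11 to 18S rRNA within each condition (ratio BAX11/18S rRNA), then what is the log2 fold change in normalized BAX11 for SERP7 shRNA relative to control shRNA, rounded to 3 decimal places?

1.806

BAX11/18S rRNA (control shRNA) = 1622 / 228.3 = 7.1047
BAX11/18S rRNA (SERP7 shRNA) = 8541 / 343.9 = 24.836
Fold change = 24.836 / 7.1047 = 3.4957
log2(3.4957) = 1.8056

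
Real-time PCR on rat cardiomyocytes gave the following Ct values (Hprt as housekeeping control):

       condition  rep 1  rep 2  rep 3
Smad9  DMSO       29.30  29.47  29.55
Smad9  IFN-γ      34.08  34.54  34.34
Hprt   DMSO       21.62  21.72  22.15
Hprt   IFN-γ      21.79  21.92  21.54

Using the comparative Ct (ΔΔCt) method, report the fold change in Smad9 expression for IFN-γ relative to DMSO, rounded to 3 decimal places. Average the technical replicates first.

0.032

Mean Ct: Smad9 DMSO 29.440; Smad9 IFN-γ 34.320; Hprt DMSO 21.830; Hprt IFN-γ 21.750
ΔCt(DMSO) = 29.440 − 21.830 = 7.610
ΔCt(IFN-γ) = 34.320 − 21.750 = 12.570
ΔΔCt = 12.570 − 7.610 = 4.960
Fold change = 2^(−4.960) = 0.0321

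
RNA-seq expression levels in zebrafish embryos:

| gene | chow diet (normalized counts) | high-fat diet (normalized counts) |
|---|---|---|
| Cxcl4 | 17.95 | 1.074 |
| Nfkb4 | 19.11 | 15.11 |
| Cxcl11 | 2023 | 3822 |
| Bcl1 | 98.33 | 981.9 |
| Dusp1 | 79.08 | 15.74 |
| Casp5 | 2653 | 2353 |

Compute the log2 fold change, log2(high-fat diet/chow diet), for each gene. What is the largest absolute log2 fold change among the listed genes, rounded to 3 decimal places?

4.063

log2(1.074/17.95) = -4.063  (Cxcl4)
log2(15.11/19.11) = -0.339  (Nfkb4)
log2(3822/2023) = 0.918  (Cxcl11)
log2(981.9/98.33) = 3.320  (Bcl1)
log2(15.74/79.08) = -2.329  (Dusp1)
log2(2353/2653) = -0.173  (Casp5)
The largest magnitude belongs to Cxcl4.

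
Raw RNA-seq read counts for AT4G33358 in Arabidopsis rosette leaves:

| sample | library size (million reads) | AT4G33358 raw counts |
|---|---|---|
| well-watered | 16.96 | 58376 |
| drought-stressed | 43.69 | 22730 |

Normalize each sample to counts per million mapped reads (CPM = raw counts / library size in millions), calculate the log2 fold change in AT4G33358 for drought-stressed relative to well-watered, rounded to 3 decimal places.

CPM(well-watered) = 58376 / 16.96 = 3441.9811
CPM(drought-stressed) = 22730 / 43.69 = 520.2564
Fold change = 520.2564 / 3441.9811 = 0.15115
log2(0.15115) = -2.7259

-2.726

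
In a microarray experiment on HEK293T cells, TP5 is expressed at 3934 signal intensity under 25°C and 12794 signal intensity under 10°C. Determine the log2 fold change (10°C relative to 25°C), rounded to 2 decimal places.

1.70

Fold change = 12794 / 3934 = 3.2522
log2(3.2522) = 1.701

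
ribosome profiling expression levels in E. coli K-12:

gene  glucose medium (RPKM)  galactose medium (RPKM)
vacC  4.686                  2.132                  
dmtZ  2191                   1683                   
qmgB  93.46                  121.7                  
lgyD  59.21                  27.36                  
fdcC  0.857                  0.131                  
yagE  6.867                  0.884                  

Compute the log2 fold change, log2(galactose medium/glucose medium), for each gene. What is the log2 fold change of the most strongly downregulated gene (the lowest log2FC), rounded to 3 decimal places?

-2.958

log2(2.132/4.686) = -1.136  (vacC)
log2(1683/2191) = -0.381  (dmtZ)
log2(121.7/93.46) = 0.381  (qmgB)
log2(27.36/59.21) = -1.114  (lgyD)
log2(0.131/0.857) = -2.710  (fdcC)
log2(0.884/6.867) = -2.958  (yagE)
yagE is most strongly downregulated.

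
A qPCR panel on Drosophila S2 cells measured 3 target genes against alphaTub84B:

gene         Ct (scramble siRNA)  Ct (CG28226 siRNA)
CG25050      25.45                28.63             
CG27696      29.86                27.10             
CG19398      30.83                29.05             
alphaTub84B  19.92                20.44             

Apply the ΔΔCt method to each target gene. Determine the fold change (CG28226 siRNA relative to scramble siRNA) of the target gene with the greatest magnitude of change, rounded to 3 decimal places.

CG25050: ΔΔCt = (28.63−20.44) − (25.45−19.92) = 8.19 − 5.53 = 2.66; fold change = 2^-2.66 = 0.158
CG27696: ΔΔCt = (27.10−20.44) − (29.86−19.92) = 6.66 − 9.94 = -3.28; fold change = 2^3.28 = 9.714
CG19398: ΔΔCt = (29.05−20.44) − (30.83−19.92) = 8.61 − 10.91 = -2.30; fold change = 2^2.30 = 4.925
CG27696 has the largest |ΔΔCt| = 3.28.

9.714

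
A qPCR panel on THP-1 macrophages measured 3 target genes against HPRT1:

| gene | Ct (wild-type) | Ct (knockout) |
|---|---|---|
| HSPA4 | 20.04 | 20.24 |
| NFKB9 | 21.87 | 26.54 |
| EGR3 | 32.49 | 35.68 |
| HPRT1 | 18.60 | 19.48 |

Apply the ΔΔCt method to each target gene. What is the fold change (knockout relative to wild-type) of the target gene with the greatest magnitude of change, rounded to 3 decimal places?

0.072

HSPA4: ΔΔCt = (20.24−19.48) − (20.04−18.60) = 0.76 − 1.44 = -0.68; fold change = 2^0.68 = 1.602
NFKB9: ΔΔCt = (26.54−19.48) − (21.87−18.60) = 7.06 − 3.27 = 3.79; fold change = 2^-3.79 = 0.072
EGR3: ΔΔCt = (35.68−19.48) − (32.49−18.60) = 16.20 − 13.89 = 2.31; fold change = 2^-2.31 = 0.202
NFKB9 has the largest |ΔΔCt| = 3.79.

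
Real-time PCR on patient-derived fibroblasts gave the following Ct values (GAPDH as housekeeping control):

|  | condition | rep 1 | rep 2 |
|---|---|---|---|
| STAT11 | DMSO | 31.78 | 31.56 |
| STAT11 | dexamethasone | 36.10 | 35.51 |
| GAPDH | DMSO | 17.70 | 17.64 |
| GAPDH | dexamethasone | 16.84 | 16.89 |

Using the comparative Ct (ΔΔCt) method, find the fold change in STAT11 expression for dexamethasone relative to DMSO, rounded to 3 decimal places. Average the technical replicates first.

0.033

Mean Ct: STAT11 DMSO 31.670; STAT11 dexamethasone 35.805; GAPDH DMSO 17.670; GAPDH dexamethasone 16.865
ΔCt(DMSO) = 31.670 − 17.670 = 14.000
ΔCt(dexamethasone) = 35.805 − 16.865 = 18.940
ΔΔCt = 18.940 − 14.000 = 4.940
Fold change = 2^(−4.940) = 0.0326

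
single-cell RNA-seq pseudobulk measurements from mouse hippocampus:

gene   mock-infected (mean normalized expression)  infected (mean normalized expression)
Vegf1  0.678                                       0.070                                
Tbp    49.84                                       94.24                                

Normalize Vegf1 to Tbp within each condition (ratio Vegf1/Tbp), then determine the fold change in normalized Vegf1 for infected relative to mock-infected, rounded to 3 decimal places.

Vegf1/Tbp (mock-infected) = 0.678 / 49.84 = 0.013604
Vegf1/Tbp (infected) = 0.070 / 94.24 = 0.00074278
Fold change = 0.00074278 / 0.013604 = 0.0546

0.055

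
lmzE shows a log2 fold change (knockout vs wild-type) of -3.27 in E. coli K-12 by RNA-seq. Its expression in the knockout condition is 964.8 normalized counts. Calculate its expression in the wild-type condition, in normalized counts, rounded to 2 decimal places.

9306.91

Fold change = 2^(-3.27) = 0.1037
wild-type expression = 964.8 / 0.1037 = 9306.91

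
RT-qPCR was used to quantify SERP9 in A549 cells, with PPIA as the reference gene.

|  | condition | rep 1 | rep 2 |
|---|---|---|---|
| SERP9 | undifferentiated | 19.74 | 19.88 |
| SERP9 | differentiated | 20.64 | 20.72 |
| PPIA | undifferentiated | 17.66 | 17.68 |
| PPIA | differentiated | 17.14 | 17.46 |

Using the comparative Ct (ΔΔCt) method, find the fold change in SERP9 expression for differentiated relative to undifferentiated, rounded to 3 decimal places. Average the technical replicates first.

Mean Ct: SERP9 undifferentiated 19.810; SERP9 differentiated 20.680; PPIA undifferentiated 17.670; PPIA differentiated 17.300
ΔCt(undifferentiated) = 19.810 − 17.670 = 2.140
ΔCt(differentiated) = 20.680 − 17.300 = 3.380
ΔΔCt = 3.380 − 2.140 = 1.240
Fold change = 2^(−1.240) = 0.4234

0.423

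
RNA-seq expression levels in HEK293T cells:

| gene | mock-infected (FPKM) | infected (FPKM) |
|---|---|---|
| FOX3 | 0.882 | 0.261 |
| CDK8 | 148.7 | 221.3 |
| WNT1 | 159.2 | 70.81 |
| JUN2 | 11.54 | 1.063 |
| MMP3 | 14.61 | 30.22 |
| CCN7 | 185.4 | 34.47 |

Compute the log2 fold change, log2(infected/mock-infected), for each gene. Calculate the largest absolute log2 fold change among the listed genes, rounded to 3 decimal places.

3.440

log2(0.261/0.882) = -1.757  (FOX3)
log2(221.3/148.7) = 0.574  (CDK8)
log2(70.81/159.2) = -1.169  (WNT1)
log2(1.063/11.54) = -3.440  (JUN2)
log2(30.22/14.61) = 1.049  (MMP3)
log2(34.47/185.4) = -2.427  (CCN7)
The largest magnitude belongs to JUN2.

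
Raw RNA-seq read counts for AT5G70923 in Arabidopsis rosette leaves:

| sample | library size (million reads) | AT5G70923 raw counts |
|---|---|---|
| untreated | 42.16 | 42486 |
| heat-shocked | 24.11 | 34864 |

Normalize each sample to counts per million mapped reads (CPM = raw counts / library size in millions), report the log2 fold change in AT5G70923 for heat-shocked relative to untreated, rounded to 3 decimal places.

0.521

CPM(untreated) = 42486 / 42.16 = 1007.7324
CPM(heat-shocked) = 34864 / 24.11 = 1446.0390
Fold change = 1446.0390 / 1007.7324 = 1.43494
log2(1.43494) = 0.5210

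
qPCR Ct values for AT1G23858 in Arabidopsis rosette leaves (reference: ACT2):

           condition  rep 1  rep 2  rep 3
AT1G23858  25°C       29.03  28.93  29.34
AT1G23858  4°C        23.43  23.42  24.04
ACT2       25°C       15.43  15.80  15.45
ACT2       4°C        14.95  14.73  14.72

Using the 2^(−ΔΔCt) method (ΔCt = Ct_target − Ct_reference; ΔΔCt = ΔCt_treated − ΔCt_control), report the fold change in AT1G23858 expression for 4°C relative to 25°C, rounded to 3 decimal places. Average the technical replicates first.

Mean Ct: AT1G23858 25°C 29.100; AT1G23858 4°C 23.630; ACT2 25°C 15.560; ACT2 4°C 14.800
ΔCt(25°C) = 29.100 − 15.560 = 13.540
ΔCt(4°C) = 23.630 − 14.800 = 8.830
ΔΔCt = 8.830 − 13.540 = -4.710
Fold change = 2^(−(-4.710)) = 2^4.710 = 26.1729

26.173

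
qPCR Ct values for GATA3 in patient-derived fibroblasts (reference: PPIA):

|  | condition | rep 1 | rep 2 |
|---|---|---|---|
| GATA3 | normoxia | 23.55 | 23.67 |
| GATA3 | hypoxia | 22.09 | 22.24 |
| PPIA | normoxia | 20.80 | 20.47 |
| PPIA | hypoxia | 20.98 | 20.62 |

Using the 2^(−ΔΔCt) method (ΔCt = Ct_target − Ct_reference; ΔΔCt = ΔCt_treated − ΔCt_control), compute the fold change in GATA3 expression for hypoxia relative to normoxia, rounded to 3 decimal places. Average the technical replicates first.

Mean Ct: GATA3 normoxia 23.610; GATA3 hypoxia 22.165; PPIA normoxia 20.635; PPIA hypoxia 20.800
ΔCt(normoxia) = 23.610 − 20.635 = 2.975
ΔCt(hypoxia) = 22.165 − 20.800 = 1.365
ΔΔCt = 1.365 − 2.975 = -1.610
Fold change = 2^(−(-1.610)) = 2^1.610 = 3.0525

3.053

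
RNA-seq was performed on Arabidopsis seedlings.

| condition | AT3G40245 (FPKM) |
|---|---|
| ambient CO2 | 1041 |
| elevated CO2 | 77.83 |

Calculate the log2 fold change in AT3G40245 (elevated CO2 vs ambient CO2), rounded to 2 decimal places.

-3.74

Fold change = 77.83 / 1041 = 0.0748
log2(0.0748) = -3.741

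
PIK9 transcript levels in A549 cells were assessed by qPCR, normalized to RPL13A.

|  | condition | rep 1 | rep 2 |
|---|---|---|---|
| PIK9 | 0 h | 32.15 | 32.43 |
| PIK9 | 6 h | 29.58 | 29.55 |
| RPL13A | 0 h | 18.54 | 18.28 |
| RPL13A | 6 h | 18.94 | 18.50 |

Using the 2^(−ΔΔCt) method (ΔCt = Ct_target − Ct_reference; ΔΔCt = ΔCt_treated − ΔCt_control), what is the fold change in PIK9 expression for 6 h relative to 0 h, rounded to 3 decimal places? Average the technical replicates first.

8.196

Mean Ct: PIK9 0 h 32.290; PIK9 6 h 29.565; RPL13A 0 h 18.410; RPL13A 6 h 18.720
ΔCt(0 h) = 32.290 − 18.410 = 13.880
ΔCt(6 h) = 29.565 − 18.720 = 10.845
ΔΔCt = 10.845 − 13.880 = -3.035
Fold change = 2^(−(-3.035)) = 2^3.035 = 8.1965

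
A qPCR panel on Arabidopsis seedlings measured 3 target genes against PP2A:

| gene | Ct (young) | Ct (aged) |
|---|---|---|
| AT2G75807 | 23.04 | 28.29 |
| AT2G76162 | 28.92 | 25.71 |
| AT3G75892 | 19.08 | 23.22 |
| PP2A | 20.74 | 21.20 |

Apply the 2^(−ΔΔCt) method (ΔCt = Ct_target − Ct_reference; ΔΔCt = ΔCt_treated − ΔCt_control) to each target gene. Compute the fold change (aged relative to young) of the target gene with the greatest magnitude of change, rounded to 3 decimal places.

0.036

AT2G75807: ΔΔCt = (28.29−21.20) − (23.04−20.74) = 7.09 − 2.30 = 4.79; fold change = 2^-4.79 = 0.036
AT2G76162: ΔΔCt = (25.71−21.20) − (28.92−20.74) = 4.51 − 8.18 = -3.67; fold change = 2^3.67 = 12.729
AT3G75892: ΔΔCt = (23.22−21.20) − (19.08−20.74) = 2.02 − (-1.66) = 3.68; fold change = 2^-3.68 = 0.078
AT2G75807 has the largest |ΔΔCt| = 4.79.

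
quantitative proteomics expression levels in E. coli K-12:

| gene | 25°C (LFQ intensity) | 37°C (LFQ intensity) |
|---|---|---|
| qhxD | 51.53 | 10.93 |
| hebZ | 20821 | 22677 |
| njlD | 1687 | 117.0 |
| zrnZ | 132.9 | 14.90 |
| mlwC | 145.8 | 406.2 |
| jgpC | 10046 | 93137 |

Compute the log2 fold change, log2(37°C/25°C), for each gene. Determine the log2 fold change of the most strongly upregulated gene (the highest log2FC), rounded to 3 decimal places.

log2(10.93/51.53) = -2.237  (qhxD)
log2(22677/20821) = 0.123  (hebZ)
log2(117.0/1687) = -3.850  (njlD)
log2(14.90/132.9) = -3.157  (zrnZ)
log2(406.2/145.8) = 1.478  (mlwC)
log2(93137/10046) = 3.213  (jgpC)
jgpC is most strongly upregulated.

3.213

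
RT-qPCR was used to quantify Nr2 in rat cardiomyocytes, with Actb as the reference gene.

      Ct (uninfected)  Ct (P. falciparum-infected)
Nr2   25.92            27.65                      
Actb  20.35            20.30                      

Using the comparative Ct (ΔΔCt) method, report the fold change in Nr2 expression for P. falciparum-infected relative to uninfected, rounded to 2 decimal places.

ΔCt(uninfected) = 25.920 − 20.350 = 5.570
ΔCt(P. falciparum-infected) = 27.650 − 20.300 = 7.350
ΔΔCt = 7.350 − 5.570 = 1.780
Fold change = 2^(−1.780) = 0.291

0.29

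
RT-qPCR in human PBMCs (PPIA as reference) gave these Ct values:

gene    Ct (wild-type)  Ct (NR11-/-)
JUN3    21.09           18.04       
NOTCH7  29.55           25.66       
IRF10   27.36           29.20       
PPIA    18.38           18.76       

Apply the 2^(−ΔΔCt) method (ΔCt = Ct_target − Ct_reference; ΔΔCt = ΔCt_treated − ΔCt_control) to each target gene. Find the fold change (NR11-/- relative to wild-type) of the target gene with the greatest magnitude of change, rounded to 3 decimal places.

JUN3: ΔΔCt = (18.04−18.76) − (21.09−18.38) = -0.72 − 2.71 = -3.43; fold change = 2^3.43 = 10.778
NOTCH7: ΔΔCt = (25.66−18.76) − (29.55−18.38) = 6.90 − 11.17 = -4.27; fold change = 2^4.27 = 19.293
IRF10: ΔΔCt = (29.20−18.76) − (27.36−18.38) = 10.44 − 8.98 = 1.46; fold change = 2^-1.46 = 0.363
NOTCH7 has the largest |ΔΔCt| = 4.27.

19.293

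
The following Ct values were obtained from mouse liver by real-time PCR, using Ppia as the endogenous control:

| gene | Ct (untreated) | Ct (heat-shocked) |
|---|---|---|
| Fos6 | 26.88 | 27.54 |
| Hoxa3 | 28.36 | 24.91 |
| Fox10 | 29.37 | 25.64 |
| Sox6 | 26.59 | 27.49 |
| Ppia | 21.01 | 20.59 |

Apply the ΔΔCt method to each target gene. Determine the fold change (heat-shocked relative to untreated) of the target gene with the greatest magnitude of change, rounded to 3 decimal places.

Fos6: ΔΔCt = (27.54−20.59) − (26.88−21.01) = 6.95 − 5.87 = 1.08; fold change = 2^-1.08 = 0.473
Hoxa3: ΔΔCt = (24.91−20.59) − (28.36−21.01) = 4.32 − 7.35 = -3.03; fold change = 2^3.03 = 8.168
Fox10: ΔΔCt = (25.64−20.59) − (29.37−21.01) = 5.05 − 8.36 = -3.31; fold change = 2^3.31 = 9.918
Sox6: ΔΔCt = (27.49−20.59) − (26.59−21.01) = 6.90 − 5.58 = 1.32; fold change = 2^-1.32 = 0.401
Fox10 has the largest |ΔΔCt| = 3.31.

9.918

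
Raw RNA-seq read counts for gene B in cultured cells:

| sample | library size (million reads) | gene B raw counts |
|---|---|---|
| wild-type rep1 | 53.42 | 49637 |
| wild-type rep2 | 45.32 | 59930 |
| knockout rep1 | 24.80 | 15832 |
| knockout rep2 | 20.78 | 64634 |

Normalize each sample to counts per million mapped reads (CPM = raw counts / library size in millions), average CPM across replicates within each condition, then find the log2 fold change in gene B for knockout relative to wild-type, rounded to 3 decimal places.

CPM(wild-type rep1) = 49637 / 53.42 = 929.1838
CPM(wild-type rep2) = 59930 / 45.32 = 1322.3742
CPM(knockout rep1) = 15832 / 24.80 = 638.3871
CPM(knockout rep2) = 64634 / 20.78 = 3110.3946
mean CPM(wild-type) = 1125.7790; mean CPM(knockout) = 1874.3909
Fold change = 1874.3909 / 1125.7790 = 1.66497
log2(1.66497) = 0.7355

0.735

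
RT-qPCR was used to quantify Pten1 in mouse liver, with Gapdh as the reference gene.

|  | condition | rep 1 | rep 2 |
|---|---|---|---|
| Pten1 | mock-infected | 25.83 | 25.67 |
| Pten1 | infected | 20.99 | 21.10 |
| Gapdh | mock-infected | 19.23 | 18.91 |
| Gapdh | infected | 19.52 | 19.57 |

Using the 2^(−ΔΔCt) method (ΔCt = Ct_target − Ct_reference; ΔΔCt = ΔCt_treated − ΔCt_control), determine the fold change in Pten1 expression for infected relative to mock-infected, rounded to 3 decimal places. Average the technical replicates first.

36.252

Mean Ct: Pten1 mock-infected 25.750; Pten1 infected 21.045; Gapdh mock-infected 19.070; Gapdh infected 19.545
ΔCt(mock-infected) = 25.750 − 19.070 = 6.680
ΔCt(infected) = 21.045 − 19.545 = 1.500
ΔΔCt = 1.500 − 6.680 = -5.180
Fold change = 2^(−(-5.180)) = 2^5.180 = 36.2523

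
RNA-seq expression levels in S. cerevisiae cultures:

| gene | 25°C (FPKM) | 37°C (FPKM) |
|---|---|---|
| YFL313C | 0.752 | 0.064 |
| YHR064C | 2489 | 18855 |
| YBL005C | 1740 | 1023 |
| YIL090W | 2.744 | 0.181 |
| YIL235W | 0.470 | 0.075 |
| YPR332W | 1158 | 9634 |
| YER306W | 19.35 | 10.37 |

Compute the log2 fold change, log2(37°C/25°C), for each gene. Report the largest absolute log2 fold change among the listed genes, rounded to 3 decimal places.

log2(0.064/0.752) = -3.555  (YFL313C)
log2(18855/2489) = 2.921  (YHR064C)
log2(1023/1740) = -0.766  (YBL005C)
log2(0.181/2.744) = -3.922  (YIL090W)
log2(0.075/0.470) = -2.648  (YIL235W)
log2(9634/1158) = 3.056  (YPR332W)
log2(10.37/19.35) = -0.900  (YER306W)
The largest magnitude belongs to YIL090W.

3.922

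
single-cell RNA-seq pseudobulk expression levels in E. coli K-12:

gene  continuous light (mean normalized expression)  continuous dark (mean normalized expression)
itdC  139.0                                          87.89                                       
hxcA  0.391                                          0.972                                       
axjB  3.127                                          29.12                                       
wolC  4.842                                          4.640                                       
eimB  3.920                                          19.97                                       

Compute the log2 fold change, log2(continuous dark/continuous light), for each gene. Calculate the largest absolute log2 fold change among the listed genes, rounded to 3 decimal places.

log2(87.89/139.0) = -0.661  (itdC)
log2(0.972/0.391) = 1.314  (hxcA)
log2(29.12/3.127) = 3.219  (axjB)
log2(4.640/4.842) = -0.061  (wolC)
log2(19.97/3.920) = 2.349  (eimB)
The largest magnitude belongs to axjB.

3.219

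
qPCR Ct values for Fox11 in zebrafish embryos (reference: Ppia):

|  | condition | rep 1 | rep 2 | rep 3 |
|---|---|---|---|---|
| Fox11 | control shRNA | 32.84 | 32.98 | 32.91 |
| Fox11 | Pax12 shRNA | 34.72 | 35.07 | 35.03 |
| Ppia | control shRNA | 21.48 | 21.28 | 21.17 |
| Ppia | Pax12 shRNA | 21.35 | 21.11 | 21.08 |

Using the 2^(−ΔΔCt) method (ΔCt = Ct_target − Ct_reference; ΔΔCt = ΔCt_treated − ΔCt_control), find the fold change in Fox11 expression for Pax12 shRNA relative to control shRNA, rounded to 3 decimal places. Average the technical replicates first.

0.224

Mean Ct: Fox11 control shRNA 32.910; Fox11 Pax12 shRNA 34.940; Ppia control shRNA 21.310; Ppia Pax12 shRNA 21.180
ΔCt(control shRNA) = 32.910 − 21.310 = 11.600
ΔCt(Pax12 shRNA) = 34.940 − 21.180 = 13.760
ΔΔCt = 13.760 − 11.600 = 2.160
Fold change = 2^(−2.160) = 0.2238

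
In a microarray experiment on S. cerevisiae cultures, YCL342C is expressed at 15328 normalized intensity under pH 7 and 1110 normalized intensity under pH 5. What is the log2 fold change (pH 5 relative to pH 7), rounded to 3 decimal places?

Fold change = 1110 / 15328 = 0.0724
log2(0.0724) = -3.7875

-3.788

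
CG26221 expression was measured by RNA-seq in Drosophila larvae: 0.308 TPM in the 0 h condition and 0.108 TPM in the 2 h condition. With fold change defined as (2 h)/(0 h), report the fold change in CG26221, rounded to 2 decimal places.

0.35

Fold change = 0.108 / 0.308 = 0.351
CG26221 is downregulated.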